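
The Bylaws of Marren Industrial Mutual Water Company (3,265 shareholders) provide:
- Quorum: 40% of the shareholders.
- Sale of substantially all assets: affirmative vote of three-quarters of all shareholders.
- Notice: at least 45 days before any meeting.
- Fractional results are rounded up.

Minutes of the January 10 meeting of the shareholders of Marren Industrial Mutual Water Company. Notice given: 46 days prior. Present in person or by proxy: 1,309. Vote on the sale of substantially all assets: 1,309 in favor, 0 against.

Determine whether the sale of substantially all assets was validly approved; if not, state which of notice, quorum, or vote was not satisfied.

Invalid — vote requirement not satisfied.

Notice: 46 days given; 45 required. Satisfied.
Quorum: 40% of 3,265 = 1,306; 1,309 present. Satisfied.
Vote: requires three-fourths of all shareholders (3,265); 3/4 of 3265 = 2448.75, rounded up to 2449, so 2,449 needed; 1,309 in favor. Not satisfied.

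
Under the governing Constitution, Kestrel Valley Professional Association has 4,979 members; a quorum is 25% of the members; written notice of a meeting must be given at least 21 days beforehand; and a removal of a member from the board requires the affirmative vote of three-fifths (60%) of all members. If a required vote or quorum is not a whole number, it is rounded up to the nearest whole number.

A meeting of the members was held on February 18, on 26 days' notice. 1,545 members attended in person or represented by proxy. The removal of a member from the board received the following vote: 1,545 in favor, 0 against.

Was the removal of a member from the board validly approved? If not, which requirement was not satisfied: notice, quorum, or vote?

Invalid — vote requirement not satisfied.

Notice: 26 days given; 21 required. Satisfied.
Quorum: 25% of 4,979 = 1,244.75, rounded up to 1,245; 1,545 present. Satisfied.
Vote: requires three-fifths of all members (4,979); 3/5 of 4979 = 2987.40, rounded up to 2988, so 2,988 needed; 1,545 in favor. Not satisfied.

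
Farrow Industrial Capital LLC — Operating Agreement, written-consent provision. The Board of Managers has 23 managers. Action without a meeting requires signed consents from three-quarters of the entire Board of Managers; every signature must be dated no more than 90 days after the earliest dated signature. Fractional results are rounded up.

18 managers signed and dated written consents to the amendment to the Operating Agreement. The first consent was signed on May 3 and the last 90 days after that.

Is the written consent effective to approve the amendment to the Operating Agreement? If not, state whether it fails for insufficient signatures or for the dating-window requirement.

Effective — both the signature and dating-window requirements are satisfied.

Signatures required: three-quarters of 23 — 3/4 of 23 = 17.25, rounded up to 18, so 18 needed; 18 signed. Sufficient.
Dating window: the latest signature is 90 days after the earliest; the limit is 90 days. Within the window.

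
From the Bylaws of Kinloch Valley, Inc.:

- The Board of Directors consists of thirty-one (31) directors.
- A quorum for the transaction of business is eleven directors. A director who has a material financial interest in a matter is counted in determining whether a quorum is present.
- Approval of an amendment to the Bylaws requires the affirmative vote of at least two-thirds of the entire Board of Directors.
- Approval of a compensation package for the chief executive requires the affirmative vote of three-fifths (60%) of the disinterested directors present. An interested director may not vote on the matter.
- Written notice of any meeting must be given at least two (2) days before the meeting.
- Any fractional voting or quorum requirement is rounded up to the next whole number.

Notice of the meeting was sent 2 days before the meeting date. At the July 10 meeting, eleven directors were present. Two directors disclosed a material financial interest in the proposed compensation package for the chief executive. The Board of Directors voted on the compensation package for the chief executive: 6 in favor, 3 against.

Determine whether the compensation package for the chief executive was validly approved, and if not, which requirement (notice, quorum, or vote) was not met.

Valid — all requirements satisfied.

Notice: 2 days given; 2 required (2 ≥ 2). Satisfied.
Quorum: 11 present (interested directors count toward quorum); quorum is 11. Satisfied.
Vote: the compensation package for the chief executive requires three-fifths of the disinterested directors present (11 − 2 = 9). 3/5 of 9 = 5.40, rounded up to 6, so 6 affirmative votes are needed; 6 voted in favor. Satisfied.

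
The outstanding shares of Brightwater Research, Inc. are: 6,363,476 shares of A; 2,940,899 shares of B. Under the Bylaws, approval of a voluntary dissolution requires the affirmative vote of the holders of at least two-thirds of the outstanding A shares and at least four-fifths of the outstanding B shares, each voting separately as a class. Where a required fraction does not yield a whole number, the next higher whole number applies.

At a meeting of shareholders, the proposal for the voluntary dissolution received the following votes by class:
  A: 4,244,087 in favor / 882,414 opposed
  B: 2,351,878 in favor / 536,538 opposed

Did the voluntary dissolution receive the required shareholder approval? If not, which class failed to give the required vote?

A: 2/3 of 6363476 = 4242317.33, rounded up to 4242318; 4,242,318 required, 4,244,087 in favor — approved.
B: 4/5 of 2940899 = 2352719.20, rounded up to 2352720; 2,352,720 required, 2,351,878 in favor — not approved.

Not approved — the B shares did not give the required vote.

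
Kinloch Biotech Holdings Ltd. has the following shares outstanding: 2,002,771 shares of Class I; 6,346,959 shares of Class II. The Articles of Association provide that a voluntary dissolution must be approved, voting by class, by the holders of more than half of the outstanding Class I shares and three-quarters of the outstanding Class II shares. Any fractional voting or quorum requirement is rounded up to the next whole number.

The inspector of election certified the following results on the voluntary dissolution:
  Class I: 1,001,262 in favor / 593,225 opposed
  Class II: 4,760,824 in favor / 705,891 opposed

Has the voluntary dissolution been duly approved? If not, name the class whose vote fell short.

Class I: a majority of 2002771 is 1001386; 1,001,386 required, 1,001,262 in favor — not approved.
Class II: 3/4 of 6346959 = 4760219.25, rounded up to 4760220; 4,760,220 required, 4,760,824 in favor — approved.

Not approved — the Class I shares did not give the required vote.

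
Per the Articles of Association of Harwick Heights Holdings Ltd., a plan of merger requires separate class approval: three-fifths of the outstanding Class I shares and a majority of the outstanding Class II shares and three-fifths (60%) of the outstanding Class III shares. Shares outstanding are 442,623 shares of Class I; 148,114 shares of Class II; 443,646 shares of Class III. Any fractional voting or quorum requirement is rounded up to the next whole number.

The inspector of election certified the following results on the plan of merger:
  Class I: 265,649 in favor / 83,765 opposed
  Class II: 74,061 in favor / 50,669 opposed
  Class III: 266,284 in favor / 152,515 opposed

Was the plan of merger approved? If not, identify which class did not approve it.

Approved — every class gave the required vote.

Class I: 3/5 of 442623 = 265573.80, rounded up to 265574; 265,574 required, 265,649 in favor — approved.
Class II: a majority of 148114 is 74058; 74,058 required, 74,061 in favor — approved.
Class III: 3/5 of 443646 = 266187.60, rounded up to 266188; 266,188 required, 266,284 in favor — approved.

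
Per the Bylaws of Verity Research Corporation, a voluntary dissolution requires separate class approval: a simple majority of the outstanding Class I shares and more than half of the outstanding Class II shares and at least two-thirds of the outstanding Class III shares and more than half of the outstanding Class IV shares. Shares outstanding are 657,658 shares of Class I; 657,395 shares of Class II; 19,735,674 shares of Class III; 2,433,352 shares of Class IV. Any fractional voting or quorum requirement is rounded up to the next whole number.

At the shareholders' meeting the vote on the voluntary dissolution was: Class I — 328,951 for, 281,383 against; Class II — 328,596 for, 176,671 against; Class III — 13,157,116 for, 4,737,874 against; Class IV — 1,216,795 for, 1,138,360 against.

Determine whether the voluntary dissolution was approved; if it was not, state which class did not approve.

Not approved — the Class II shares did not give the required vote.

Class I: a majority of 657658 is 328830; 328,830 required, 328,951 in favor — approved.
Class II: a majority of 657395 is 328698; 328,698 required, 328,596 in favor — not approved.
Class III: 2/3 of 19735674 = 13157116; 13,157,116 required, 13,157,116 in favor — approved.
Class IV: a majority of 2433352 is 1216677; 1,216,677 required, 1,216,795 in favor — approved.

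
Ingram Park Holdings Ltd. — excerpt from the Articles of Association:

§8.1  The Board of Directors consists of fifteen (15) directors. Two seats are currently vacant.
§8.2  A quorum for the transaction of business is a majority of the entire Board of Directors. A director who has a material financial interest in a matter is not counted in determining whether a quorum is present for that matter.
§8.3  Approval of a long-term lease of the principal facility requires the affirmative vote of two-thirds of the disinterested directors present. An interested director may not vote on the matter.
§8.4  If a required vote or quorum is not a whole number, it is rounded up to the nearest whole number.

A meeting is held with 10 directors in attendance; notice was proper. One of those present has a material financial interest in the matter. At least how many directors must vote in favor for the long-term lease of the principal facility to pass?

6

The long-term lease of the principal facility requires two-thirds of the disinterested directors present (10 − 1 = 9).
2/3 of 9 = 6.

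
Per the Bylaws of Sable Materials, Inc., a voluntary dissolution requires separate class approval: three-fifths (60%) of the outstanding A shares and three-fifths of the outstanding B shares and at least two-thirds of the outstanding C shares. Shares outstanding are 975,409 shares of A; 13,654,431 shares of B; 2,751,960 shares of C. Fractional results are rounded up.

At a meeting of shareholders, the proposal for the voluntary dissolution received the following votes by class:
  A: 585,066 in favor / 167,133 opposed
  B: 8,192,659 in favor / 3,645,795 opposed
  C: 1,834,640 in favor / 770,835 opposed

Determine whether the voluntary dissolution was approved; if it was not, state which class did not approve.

Not approved — the A shares did not give the required vote.

A: 3/5 of 975409 = 585245.40, rounded up to 585246; 585,246 required, 585,066 in favor — not approved.
B: 3/5 of 13654431 = 8192658.60, rounded up to 8192659; 8,192,659 required, 8,192,659 in favor — approved.
C: 2/3 of 2751960 = 1834640; 1,834,640 required, 1,834,640 in favor — approved.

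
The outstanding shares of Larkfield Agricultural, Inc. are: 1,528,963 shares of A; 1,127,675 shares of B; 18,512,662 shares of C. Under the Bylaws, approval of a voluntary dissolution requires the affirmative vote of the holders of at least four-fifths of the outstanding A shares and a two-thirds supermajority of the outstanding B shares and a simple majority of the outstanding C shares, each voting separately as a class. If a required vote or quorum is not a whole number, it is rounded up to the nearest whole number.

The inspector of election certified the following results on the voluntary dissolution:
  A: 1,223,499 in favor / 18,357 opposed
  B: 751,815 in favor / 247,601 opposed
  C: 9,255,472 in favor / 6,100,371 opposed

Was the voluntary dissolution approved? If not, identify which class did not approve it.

A: 4/5 of 1528963 = 1223170.40, rounded up to 1223171; 1,223,171 required, 1,223,499 in favor — approved.
B: 2/3 of 1127675 = 751783.33, rounded up to 751784; 751,784 required, 751,815 in favor — approved.
C: a majority of 18512662 is 9256332; 9,256,332 required, 9,255,472 in favor — not approved.

Not approved — the C shares did not give the required vote.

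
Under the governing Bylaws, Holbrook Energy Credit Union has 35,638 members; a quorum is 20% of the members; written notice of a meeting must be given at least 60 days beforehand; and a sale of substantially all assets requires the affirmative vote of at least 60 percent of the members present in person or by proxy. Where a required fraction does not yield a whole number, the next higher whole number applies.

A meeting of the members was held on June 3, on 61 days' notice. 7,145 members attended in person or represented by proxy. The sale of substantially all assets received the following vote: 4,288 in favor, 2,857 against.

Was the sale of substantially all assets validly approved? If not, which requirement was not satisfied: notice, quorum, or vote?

Notice: 61 days given; 60 required. Satisfied.
Quorum: 20% of 35,638 = 7,127.60, rounded up to 7,128; 7,145 present. Satisfied.
Vote: requires three-fifths of those present (7,145); 3/5 of 7145 = 4287, so 4,287 needed; 4,288 in favor. Satisfied.

Valid — all requirements satisfied.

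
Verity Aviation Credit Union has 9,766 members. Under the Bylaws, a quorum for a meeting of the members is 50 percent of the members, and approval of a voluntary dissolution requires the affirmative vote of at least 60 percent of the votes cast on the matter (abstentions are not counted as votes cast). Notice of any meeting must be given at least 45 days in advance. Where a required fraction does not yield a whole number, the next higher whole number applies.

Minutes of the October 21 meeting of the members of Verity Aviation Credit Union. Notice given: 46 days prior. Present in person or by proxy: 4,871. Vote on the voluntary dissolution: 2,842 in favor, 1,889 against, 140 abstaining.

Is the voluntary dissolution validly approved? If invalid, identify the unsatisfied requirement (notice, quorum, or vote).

Notice: 46 days given; 45 required. Satisfied.
Quorum: 50% of 9,766 = 4,883; 4,871 present. Not satisfied.
Vote: requires three-fifths of the votes cast (4,871 − 140 abstaining = 4,731); 3/5 of 4731 = 2838.60, rounded up to 2839, so 2,839 needed; 2,842 in favor. Satisfied.

Invalid — quorum requirement not satisfied.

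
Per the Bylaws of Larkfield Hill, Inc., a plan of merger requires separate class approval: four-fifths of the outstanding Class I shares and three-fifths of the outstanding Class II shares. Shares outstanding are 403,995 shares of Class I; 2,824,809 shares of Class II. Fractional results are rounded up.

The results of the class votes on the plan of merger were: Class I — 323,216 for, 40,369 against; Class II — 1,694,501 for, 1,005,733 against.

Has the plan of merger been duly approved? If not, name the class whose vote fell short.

Not approved — the Class II shares did not give the required vote.

Class I: 4/5 of 403995 = 323196; 323,196 required, 323,216 in favor — approved.
Class II: 3/5 of 2824809 = 1694885.40, rounded up to 1694886; 1,694,886 required, 1,694,501 in favor — not approved.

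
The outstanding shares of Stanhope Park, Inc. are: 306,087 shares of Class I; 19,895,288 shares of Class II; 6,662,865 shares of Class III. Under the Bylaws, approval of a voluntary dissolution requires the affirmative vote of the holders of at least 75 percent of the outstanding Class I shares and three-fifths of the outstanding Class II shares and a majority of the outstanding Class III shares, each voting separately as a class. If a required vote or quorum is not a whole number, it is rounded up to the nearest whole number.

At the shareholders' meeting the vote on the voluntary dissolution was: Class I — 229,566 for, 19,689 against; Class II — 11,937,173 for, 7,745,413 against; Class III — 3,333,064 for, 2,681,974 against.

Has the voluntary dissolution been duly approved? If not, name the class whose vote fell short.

Class I: 3/4 of 306087 = 229565.25, rounded up to 229566; 229,566 required, 229,566 in favor — approved.
Class II: 3/5 of 19895288 = 11937172.80, rounded up to 11937173; 11,937,173 required, 11,937,173 in favor — approved.
Class III: a majority of 6662865 is 3331433; 3,331,433 required, 3,333,064 in favor — approved.

Approved — every class gave the required vote.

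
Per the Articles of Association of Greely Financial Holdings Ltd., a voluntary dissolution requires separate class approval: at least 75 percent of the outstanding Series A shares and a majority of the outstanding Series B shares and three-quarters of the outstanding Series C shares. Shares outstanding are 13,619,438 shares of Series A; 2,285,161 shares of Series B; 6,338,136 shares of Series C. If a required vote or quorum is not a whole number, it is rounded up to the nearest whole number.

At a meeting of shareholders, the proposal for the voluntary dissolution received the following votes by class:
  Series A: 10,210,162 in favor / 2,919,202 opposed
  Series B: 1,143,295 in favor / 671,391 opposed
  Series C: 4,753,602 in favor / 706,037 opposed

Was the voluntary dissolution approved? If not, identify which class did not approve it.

Not approved — the Series A shares did not give the required vote.

Series A: 3/4 of 13619438 = 10214578.50, rounded up to 10214579; 10,214,579 required, 10,210,162 in favor — not approved.
Series B: a majority of 2285161 is 1142581; 1,142,581 required, 1,143,295 in favor — approved.
Series C: 3/4 of 6338136 = 4753602; 4,753,602 required, 4,753,602 in favor — approved.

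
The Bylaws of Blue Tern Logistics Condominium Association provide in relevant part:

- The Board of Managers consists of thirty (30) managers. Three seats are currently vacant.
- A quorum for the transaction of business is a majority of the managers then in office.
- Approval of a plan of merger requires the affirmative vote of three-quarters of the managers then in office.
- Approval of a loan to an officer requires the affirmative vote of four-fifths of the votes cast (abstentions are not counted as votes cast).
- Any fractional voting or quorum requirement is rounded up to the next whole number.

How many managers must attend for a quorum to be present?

A majority of 27 is 14.

14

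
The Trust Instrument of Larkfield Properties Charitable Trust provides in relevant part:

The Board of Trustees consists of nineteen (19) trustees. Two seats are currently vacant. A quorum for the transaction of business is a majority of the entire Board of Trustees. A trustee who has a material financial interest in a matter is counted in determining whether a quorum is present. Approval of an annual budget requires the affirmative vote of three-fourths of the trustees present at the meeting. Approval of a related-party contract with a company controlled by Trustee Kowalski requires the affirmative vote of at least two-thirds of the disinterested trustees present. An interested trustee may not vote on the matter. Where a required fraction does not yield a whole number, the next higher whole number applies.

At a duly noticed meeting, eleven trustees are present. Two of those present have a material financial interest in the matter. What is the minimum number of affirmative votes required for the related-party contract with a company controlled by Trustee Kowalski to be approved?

6

The related-party contract with a company controlled by Trustee Kowalski requires two-thirds of the disinterested trustees present (11 − 2 = 9).
2/3 of 9 = 6.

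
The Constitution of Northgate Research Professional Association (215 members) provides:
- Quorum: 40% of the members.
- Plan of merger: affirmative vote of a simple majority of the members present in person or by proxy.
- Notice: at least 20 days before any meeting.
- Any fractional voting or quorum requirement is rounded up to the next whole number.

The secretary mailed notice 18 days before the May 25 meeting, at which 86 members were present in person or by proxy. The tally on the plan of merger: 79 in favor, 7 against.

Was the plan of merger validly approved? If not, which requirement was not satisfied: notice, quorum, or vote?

Invalid — notice requirement not satisfied.

Notice: 18 days given; 20 required. Not satisfied.
Quorum: 40% of 215 = 86; 86 present. Satisfied.
Vote: requires a majority of those present (86); a majority of 86 is 44, so 44 needed; 79 in favor. Satisfied.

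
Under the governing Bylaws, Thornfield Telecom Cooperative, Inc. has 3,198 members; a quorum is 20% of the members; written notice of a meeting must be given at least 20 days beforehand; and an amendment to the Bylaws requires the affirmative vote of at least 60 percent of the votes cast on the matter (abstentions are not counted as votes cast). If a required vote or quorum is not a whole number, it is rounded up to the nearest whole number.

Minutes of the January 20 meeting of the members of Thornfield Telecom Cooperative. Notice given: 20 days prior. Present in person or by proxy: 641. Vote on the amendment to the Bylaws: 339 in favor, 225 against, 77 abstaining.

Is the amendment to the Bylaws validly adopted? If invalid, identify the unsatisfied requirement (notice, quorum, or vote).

Valid — all requirements satisfied.

Notice: 20 days given; 20 required. Satisfied.
Quorum: 20% of 3,198 = 639.60, rounded up to 640; 641 present. Satisfied.
Vote: requires three-fifths of the votes cast (641 − 77 abstaining = 564); 3/5 of 564 = 338.40, rounded up to 339, so 339 needed; 339 in favor. Satisfied.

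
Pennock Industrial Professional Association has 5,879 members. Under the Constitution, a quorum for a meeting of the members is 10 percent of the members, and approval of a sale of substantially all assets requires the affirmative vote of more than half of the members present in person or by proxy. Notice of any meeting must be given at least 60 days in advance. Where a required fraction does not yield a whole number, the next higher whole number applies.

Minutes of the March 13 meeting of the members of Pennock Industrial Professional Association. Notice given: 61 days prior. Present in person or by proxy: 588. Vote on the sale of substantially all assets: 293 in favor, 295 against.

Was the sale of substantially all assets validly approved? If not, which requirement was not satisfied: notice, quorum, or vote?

Invalid — vote requirement not satisfied.

Notice: 61 days given; 60 required. Satisfied.
Quorum: 10% of 5,879 = 587.90, rounded up to 588; 588 present. Satisfied.
Vote: requires a majority of those present (588); a majority of 588 is 295, so 295 needed; 293 in favor. Not satisfied.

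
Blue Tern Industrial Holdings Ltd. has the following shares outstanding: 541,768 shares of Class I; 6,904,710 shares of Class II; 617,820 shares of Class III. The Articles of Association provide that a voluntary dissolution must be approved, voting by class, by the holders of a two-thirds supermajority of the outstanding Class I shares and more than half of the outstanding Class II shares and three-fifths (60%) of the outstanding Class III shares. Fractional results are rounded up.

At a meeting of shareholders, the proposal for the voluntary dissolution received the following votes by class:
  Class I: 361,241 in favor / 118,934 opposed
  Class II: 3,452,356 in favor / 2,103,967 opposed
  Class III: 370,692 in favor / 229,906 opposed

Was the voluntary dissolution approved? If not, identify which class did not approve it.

Approved — every class gave the required vote.

Class I: 2/3 of 541768 = 361178.67, rounded up to 361179; 361,179 required, 361,241 in favor — approved.
Class II: a majority of 6904710 is 3452356; 3,452,356 required, 3,452,356 in favor — approved.
Class III: 3/5 of 617820 = 370692; 370,692 required, 370,692 in favor — approved.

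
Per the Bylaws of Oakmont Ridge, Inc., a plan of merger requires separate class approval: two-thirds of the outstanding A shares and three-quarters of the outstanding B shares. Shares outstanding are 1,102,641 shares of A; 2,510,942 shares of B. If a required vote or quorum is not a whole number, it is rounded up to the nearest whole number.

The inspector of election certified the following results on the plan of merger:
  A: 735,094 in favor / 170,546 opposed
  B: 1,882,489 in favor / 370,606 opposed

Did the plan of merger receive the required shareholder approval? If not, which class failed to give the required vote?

A: 2/3 of 1102641 = 735094; 735,094 required, 735,094 in favor — approved.
B: 3/4 of 2510942 = 1883206.50, rounded up to 1883207; 1,883,207 required, 1,882,489 in favor — not approved.

Not approved — the B shares did not give the required vote.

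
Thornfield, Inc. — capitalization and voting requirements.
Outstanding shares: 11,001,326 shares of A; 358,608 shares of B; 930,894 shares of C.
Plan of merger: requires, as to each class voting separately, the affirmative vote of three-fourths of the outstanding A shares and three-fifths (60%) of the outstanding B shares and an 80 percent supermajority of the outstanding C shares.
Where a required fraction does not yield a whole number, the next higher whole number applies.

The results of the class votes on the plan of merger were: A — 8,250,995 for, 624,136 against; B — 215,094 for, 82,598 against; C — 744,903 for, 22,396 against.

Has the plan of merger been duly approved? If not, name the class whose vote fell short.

Not approved — the B shares did not give the required vote.

A: 3/4 of 11001326 = 8250994.50, rounded up to 8250995; 8,250,995 required, 8,250,995 in favor — approved.
B: 3/5 of 358608 = 215164.80, rounded up to 215165; 215,165 required, 215,094 in favor — not approved.
C: 4/5 of 930894 = 744715.20, rounded up to 744716; 744,716 required, 744,903 in favor — approved.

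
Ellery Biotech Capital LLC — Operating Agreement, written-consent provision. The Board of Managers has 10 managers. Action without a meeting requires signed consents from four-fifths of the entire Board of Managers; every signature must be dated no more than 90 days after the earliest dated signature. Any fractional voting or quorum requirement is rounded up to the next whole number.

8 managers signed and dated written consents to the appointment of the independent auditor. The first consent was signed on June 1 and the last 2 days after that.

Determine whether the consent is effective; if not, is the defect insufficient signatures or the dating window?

Effective — both the signature and dating-window requirements are satisfied.

Signatures required: four-fifths of 10 — 4/5 of 10 = 8, so 8 needed; 8 signed. Sufficient.
Dating window: the latest signature is 2 days after the earliest; the limit is 90 days. Within the window.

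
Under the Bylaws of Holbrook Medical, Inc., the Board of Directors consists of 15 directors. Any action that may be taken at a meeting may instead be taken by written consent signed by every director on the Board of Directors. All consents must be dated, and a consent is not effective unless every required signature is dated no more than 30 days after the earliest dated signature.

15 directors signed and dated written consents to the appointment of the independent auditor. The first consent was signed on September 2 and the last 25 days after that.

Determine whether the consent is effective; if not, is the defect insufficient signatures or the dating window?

Signatures required: the unanimous vote of 15 — unanimous means all 15, so 15 needed; 15 signed. Sufficient.
Dating window: the latest signature is 25 days after the earliest; the limit is 30 days. Within the window.

Effective — both the signature and dating-window requirements are satisfied.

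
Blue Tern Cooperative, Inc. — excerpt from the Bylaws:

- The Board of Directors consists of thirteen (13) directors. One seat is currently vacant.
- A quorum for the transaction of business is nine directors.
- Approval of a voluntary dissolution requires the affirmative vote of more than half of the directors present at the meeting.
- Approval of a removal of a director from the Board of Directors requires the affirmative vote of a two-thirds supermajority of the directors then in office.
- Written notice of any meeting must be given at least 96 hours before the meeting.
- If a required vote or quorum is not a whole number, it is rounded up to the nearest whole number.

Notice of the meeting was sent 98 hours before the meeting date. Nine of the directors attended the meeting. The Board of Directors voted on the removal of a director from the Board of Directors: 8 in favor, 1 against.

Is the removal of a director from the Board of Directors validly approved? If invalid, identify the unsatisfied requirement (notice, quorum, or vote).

Notice: 98 hours given; 96 required (98 ≥ 96). Satisfied.
Quorum: 9 present; quorum is 9. Satisfied.
Vote: the removal of a director from the Board of Directors requires two-thirds of the directors then in office (12). 2/3 of 12 = 8, so 8 affirmative votes are needed; 8 voted in favor. Satisfied.

Valid — all requirements satisfied.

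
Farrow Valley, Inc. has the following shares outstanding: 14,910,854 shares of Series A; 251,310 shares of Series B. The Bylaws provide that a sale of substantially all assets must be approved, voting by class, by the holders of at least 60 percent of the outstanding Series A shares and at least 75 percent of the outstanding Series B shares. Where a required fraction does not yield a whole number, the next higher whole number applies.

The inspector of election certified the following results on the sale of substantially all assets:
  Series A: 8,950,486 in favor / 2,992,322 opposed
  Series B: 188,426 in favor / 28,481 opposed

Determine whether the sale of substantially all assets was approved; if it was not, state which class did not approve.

Series A: 3/5 of 14910854 = 8946512.40, rounded up to 8946513; 8,946,513 required, 8,950,486 in favor — approved.
Series B: 3/4 of 251310 = 188482.50, rounded up to 188483; 188,483 required, 188,426 in favor — not approved.

Not approved — the Series B shares did not give the required vote.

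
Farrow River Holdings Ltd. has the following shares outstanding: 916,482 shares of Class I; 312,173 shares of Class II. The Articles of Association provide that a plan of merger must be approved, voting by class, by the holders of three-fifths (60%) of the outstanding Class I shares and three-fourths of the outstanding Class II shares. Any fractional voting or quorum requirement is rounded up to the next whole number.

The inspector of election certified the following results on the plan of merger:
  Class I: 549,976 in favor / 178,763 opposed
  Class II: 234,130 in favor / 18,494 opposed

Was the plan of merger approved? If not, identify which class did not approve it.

Class I: 3/5 of 916482 = 549889.20, rounded up to 549890; 549,890 required, 549,976 in favor — approved.
Class II: 3/4 of 312173 = 234129.75, rounded up to 234130; 234,130 required, 234,130 in favor — approved.

Approved — every class gave the required vote.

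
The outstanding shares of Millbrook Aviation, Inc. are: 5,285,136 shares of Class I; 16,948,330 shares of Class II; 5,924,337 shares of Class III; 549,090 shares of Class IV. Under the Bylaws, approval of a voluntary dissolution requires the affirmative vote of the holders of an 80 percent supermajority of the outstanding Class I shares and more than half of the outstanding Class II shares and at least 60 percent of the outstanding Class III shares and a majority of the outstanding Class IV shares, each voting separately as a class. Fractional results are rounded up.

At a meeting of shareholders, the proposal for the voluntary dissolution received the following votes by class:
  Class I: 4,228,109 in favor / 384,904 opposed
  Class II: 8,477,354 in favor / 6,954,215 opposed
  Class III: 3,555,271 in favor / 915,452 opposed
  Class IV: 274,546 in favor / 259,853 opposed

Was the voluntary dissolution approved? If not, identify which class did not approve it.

Class I: 4/5 of 5285136 = 4228108.80, rounded up to 4228109; 4,228,109 required, 4,228,109 in favor — approved.
Class II: a majority of 16948330 is 8474166; 8,474,166 required, 8,477,354 in favor — approved.
Class III: 3/5 of 5924337 = 3554602.20, rounded up to 3554603; 3,554,603 required, 3,555,271 in favor — approved.
Class IV: a majority of 549090 is 274546; 274,546 required, 274,546 in favor — approved.

Approved — every class gave the required vote.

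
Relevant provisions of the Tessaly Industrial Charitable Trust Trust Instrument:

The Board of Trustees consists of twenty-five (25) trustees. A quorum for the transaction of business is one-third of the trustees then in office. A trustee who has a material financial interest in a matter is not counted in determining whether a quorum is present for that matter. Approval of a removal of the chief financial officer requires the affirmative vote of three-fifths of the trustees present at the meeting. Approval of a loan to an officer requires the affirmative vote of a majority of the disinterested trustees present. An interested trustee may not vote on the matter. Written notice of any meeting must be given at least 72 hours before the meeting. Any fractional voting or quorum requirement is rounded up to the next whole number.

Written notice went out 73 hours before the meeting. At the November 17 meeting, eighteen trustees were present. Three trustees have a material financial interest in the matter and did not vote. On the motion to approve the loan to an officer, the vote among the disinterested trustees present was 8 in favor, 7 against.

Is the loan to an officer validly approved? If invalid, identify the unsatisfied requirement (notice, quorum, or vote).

Valid — all requirements satisfied.

Notice: 73 hours given; 72 required (73 ≥ 72). Satisfied.
Quorum: 18 present, but the 3 interested trustees do not count, leaving 15. Quorum is 9. Satisfied.
Vote: the loan to an officer requires a majority of the disinterested trustees present (18 − 3 = 15). A majority of 15 is 8, so 8 affirmative votes are needed; 8 voted in favor. Satisfied.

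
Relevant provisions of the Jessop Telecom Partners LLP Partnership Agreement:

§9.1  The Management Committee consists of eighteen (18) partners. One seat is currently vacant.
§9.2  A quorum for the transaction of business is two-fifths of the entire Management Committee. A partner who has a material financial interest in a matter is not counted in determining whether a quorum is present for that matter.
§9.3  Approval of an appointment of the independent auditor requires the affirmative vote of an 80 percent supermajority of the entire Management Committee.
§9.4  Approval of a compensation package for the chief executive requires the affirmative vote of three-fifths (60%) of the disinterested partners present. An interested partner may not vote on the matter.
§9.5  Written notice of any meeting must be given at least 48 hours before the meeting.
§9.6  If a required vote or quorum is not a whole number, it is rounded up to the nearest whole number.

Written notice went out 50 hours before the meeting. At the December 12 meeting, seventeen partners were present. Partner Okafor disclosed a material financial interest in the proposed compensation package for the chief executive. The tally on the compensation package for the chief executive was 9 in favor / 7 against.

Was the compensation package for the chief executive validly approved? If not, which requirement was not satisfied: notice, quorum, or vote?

Invalid — vote requirement not satisfied.

Notice: 50 hours given; 48 required (50 ≥ 48). Satisfied.
Quorum: 17 present, but the 1 interested partner does not count, leaving 16. Quorum is 8. Satisfied.
Vote: the compensation package for the chief executive requires three-fifths of the disinterested partners present (17 − 1 = 16). 3/5 of 16 = 9.60, rounded up to 10, so 10 affirmative votes are needed; 9 voted in favor. Not satisfied.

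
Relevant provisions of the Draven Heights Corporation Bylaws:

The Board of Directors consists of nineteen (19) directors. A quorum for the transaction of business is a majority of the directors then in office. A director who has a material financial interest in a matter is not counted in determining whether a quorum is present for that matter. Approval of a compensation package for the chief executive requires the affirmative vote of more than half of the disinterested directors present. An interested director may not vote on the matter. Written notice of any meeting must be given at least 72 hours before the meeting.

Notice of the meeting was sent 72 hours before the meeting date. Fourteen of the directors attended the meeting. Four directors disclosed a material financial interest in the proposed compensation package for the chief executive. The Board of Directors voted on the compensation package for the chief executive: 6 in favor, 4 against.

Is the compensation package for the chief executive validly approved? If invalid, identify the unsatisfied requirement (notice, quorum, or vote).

Valid — all requirements satisfied.

Notice: 72 hours given; 72 required (72 ≥ 72). Satisfied.
Quorum: 14 present, but the 4 interested directors do not count, leaving 10. Quorum is 10. Satisfied.
Vote: the compensation package for the chief executive requires a majority of the disinterested directors present (14 − 4 = 10). A majority of 10 is 6, so 6 affirmative votes are needed; 6 voted in favor. Satisfied.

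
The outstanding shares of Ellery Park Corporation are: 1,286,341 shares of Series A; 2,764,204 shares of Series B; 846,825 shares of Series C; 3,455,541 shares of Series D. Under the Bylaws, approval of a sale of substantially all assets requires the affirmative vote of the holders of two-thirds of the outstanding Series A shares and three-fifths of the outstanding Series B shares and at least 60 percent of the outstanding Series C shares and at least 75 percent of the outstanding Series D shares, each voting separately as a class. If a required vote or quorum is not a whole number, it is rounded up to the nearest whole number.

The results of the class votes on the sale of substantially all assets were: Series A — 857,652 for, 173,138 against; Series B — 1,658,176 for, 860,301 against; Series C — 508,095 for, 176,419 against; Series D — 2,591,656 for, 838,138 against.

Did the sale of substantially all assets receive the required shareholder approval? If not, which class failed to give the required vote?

Series A: 2/3 of 1286341 = 857560.67, rounded up to 857561; 857,561 required, 857,652 in favor — approved.
Series B: 3/5 of 2764204 = 1658522.40, rounded up to 1658523; 1,658,523 required, 1,658,176 in favor — not approved.
Series C: 3/5 of 846825 = 508095; 508,095 required, 508,095 in favor — approved.
Series D: 3/4 of 3455541 = 2591655.75, rounded up to 2591656; 2,591,656 required, 2,591,656 in favor — approved.

Not approved — the Series B shares did not give the required vote.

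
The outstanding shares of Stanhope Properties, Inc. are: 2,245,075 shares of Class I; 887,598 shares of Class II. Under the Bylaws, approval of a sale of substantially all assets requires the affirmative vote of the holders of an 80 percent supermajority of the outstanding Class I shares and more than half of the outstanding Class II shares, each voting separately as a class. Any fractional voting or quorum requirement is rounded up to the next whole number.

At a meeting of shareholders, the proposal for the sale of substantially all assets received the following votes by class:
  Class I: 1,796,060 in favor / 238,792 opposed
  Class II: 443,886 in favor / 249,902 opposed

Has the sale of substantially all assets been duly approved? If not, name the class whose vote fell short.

Approved — every class gave the required vote.

Class I: 4/5 of 2245075 = 1796060; 1,796,060 required, 1,796,060 in favor — approved.
Class II: a majority of 887598 is 443800; 443,800 required, 443,886 in favor — approved.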